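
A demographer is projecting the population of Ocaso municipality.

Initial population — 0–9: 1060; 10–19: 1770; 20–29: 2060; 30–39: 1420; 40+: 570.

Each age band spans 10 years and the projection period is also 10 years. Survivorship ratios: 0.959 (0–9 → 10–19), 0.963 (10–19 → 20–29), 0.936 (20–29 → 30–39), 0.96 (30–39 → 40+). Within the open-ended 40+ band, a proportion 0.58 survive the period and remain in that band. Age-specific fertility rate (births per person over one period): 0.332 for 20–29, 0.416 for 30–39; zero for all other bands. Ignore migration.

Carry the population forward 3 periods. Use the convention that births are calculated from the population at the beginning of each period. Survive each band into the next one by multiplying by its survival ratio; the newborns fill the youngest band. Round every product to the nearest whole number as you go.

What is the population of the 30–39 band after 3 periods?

916

Period 1:
Births: 2060 × 0.332 = 684  |  1420 × 0.416 = 591 — total 1275
10–19: 1060 × 0.959 = 1017
20–29: 1770 × 0.963 = 1705
30–39: 2060 × 0.936 = 1928
40+: 1420 × 0.96 + 570 × 0.58 = 1363 + 331 = 1694
Giving 1275 / 1017 / 1705 / 1928 / 1694.
Period 2:
Births: 1705 × 0.332 = 566  |  1928 × 0.416 = 802 — total 1368
10–19: 1275 × 0.959 = 1223
20–29: 1017 × 0.963 = 979
30–39: 1705 × 0.936 = 1596
40+: 1928 × 0.96 + 1694 × 0.58 = 1851 + 983 = 2834
Giving 1368 / 1223 / 979 / 1596 / 2834.
Period 3:
Births: 979 × 0.332 = 325  |  1596 × 0.416 = 664 — total 989
10–19: 1368 × 0.959 = 1312
20–29: 1223 × 0.963 = 1178
30–39: 979 × 0.936 = 916
40+: 1596 × 0.96 + 2834 × 0.58 = 1532 + 1644 = 3176
Giving 989 / 1312 / 1178 / 916 / 3176.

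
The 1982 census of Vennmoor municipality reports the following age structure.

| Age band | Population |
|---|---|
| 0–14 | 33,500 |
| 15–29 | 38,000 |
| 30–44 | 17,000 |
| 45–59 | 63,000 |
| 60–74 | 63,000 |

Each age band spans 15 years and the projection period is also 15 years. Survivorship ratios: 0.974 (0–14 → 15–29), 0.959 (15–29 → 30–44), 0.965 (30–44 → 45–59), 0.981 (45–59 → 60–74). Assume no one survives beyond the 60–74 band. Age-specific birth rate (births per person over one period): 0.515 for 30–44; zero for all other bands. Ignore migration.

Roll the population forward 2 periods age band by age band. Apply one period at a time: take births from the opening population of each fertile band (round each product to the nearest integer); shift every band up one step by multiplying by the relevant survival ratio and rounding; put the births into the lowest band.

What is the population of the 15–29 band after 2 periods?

8527

Period 1:
Births: 17000 * 0.515 = 8755
15–29: 33500 * 0.974 = 32629
30–44: 38000 * 0.959 = 36442
45–59: 17000 * 0.965 = 16405
60–74: 63000 * 0.981 = 61803
Giving 8755 / 32629 / 36442 / 16405 / 61803.
Period 2:
Births: 36442 * 0.515 = 18768
15–29: 8755 * 0.974 = 8527
30–44: 32629 * 0.959 = 31291
45–59: 36442 * 0.965 = 35167
60–74: 16405 * 0.981 = 16093
Giving 18768 / 8527 / 31291 / 35167 / 16093.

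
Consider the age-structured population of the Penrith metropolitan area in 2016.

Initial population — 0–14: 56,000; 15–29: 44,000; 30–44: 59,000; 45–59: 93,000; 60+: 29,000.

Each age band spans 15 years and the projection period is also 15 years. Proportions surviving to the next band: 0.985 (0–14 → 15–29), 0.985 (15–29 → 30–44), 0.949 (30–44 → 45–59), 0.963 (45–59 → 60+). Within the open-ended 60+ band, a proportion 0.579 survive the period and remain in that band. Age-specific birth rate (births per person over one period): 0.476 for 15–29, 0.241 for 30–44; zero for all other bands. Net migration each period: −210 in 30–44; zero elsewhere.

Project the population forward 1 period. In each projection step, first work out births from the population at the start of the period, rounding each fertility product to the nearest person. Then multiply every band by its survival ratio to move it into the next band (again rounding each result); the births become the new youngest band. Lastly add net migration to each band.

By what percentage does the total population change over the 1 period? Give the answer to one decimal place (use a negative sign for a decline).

After projecting period 1:
Births: 44000 * 0.476 = 20944, 59000 * 0.241 = 14219 → 35163
15–29: 56000 * 0.985 = 55160
30–44: 44000 * 0.985 = 43340
45–59: 59000 * 0.949 = 55991
60+: 93000 * 0.963 + 29000 * 0.579 = 89559 + 16791 = 106350
Net migration: 30–44 − 210 → 43130
Giving 35163 / 55160 / 43130 / 55991 / 106350.
Total: 281000 → 295794; change = 14794; percentage change = 5.3%

5.3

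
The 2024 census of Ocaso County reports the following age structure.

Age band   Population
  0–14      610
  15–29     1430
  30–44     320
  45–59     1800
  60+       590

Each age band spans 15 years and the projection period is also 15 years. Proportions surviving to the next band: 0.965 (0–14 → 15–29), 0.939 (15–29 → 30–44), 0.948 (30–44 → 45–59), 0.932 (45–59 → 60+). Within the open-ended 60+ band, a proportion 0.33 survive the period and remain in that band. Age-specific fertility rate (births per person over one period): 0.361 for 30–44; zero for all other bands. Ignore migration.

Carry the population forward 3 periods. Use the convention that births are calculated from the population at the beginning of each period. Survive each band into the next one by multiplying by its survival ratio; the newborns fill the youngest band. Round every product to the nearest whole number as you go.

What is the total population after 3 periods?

2780

Call the bands 1 to 5, youngest first.
Period 1.
Births: 320 * 0.361 = 116
Band 2: 610 * 0.965 = 589
Band 3: 1430 * 0.939 = 1343
Band 4: 320 * 0.948 = 303
Band 5: 1800 * 0.932 + 590 * 0.33 = 1678 + 195 = 1873
End of period: [116, 589, 1343, 303, 1873]
Period 2.
Births: 1343 * 0.361 = 485
Band 2: 116 * 0.965 = 112
Band 3: 589 * 0.939 = 553
Band 4: 1343 * 0.948 = 1273
Band 5: 303 * 0.932 + 1873 * 0.33 = 282 + 618 = 900
End of period: [485, 112, 553, 1273, 900]
Period 3.
Births: 553 * 0.361 = 200
Band 2: 485 * 0.965 = 468
Band 3: 112 * 0.939 = 105
Band 4: 553 * 0.948 = 524
Band 5: 1273 * 0.932 + 900 * 0.33 = 1186 + 297 = 1483
End of period: [200, 468, 105, 524, 1483]
Total after period 3: 200 + 468 + 105 + 524 + 1483 = 2780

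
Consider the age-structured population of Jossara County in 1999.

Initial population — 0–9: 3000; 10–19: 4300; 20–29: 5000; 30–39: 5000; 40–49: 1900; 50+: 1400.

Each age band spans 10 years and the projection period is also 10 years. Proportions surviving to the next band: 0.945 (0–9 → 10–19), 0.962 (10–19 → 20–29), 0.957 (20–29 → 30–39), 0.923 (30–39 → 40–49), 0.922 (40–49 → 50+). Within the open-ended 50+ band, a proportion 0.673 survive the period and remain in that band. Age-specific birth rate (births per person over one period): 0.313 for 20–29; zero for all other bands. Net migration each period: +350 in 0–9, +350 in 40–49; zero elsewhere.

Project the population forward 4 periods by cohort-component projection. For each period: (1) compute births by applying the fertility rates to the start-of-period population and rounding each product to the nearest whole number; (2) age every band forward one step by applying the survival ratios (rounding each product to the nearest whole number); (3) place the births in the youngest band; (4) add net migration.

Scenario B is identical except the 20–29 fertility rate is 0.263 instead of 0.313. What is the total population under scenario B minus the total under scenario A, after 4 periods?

(Bands numbered youngest = 1 to oldest = 6.)
After projecting period 1:
Births: 5000 × 0.313 = 1565
Band 2: 3000 × 0.945 = 2835
Band 3: 4300 × 0.962 = 4137
Band 4: 5000 × 0.957 = 4785
Band 5: 5000 × 0.923 = 4615
Band 6: 1900 × 0.922 + 1400 × 0.673 = 1752 + 942 = 2694
Net migration: Band 1 + 350 → 1915; Band 5 + 350 → 4965
Population now: 0–9=1915, 10–19=2835, 20–29=4137, 30–39=4785, 40–49=4965, 50+=2694
After projecting period 2:
Births: 4137 × 0.313 = 1295
Band 2: 1915 × 0.945 = 1810
Band 3: 2835 × 0.962 = 2727
Band 4: 4137 × 0.957 = 3959
Band 5: 4785 × 0.923 = 4417
Band 6: 4965 × 0.922 + 2694 × 0.673 = 4578 + 1813 = 6391
Net migration: Band 1 + 350 → 1645; Band 5 + 350 → 4767
Population now: 0–9=1645, 10–19=1810, 20–29=2727, 30–39=3959, 40–49=4767, 50+=6391
After projecting period 3:
Births: 2727 × 0.313 = 854
Band 2: 1645 × 0.945 = 1555
Band 3: 1810 × 0.962 = 1741
Band 4: 2727 × 0.957 = 2610
Band 5: 3959 × 0.923 = 3654
Band 6: 4767 × 0.922 + 6391 × 0.673 = 4395 + 4301 = 8696
Net migration: Band 1 + 350 → 1204; Band 5 + 350 → 4004
Population now: 0–9=1204, 10–19=1555, 20–29=1741, 30–39=2610, 40–49=4004, 50+=8696
After projecting period 4:
Births: 1741 × 0.313 = 545
Band 2: 1204 × 0.945 = 1138
Band 3: 1555 × 0.962 = 1496
Band 4: 1741 × 0.957 = 1666
Band 5: 2610 × 0.923 = 2409
Band 6: 4004 × 0.922 + 8696 × 0.673 = 3692 + 5852 = 9544
Net migration: Band 1 + 350 → 895; Band 5 + 350 → 2759
Population now: 0–9=895, 10–19=1138, 20–29=1496, 30–39=1666, 40–49=2759, 50+=9544
Scenario A total after 4 periods: 17498
Scenario B projection —
After projecting period 1:
Births: 5000 × 0.263 = 1315
Band 2: 3000 × 0.945 = 2835
Band 3: 4300 × 0.962 = 4137
Band 4: 5000 × 0.957 = 4785
Band 5: 5000 × 0.923 = 4615
Band 6: 1900 × 0.922 + 1400 × 0.673 = 1752 + 942 = 2694
Net migration: Band 1 + 350 → 1665; Band 5 + 350 → 4965
Population now: 0–9=1665, 10–19=2835, 20–29=4137, 30–39=4785, 40–49=4965, 50+=2694
After projecting period 2:
Births: 4137 × 0.263 = 1088
Band 2: 1665 × 0.945 = 1573
Band 3: 2835 × 0.962 = 2727
Band 4: 4137 × 0.957 = 3959
Band 5: 4785 × 0.923 = 4417
Band 6: 4965 × 0.922 + 2694 × 0.673 = 4578 + 1813 = 6391
Net migration: Band 1 + 350 → 1438; Band 5 + 350 → 4767
Population now: 0–9=1438, 10–19=1573, 20–29=2727, 30–39=3959, 40–49=4767, 50+=6391
After projecting period 3:
Births: 2727 × 0.263 = 717
Band 2: 1438 × 0.945 = 1359
Band 3: 1573 × 0.962 = 1513
Band 4: 2727 × 0.957 = 2610
Band 5: 3959 × 0.923 = 3654
Band 6: 4767 × 0.922 + 6391 × 0.673 = 4395 + 4301 = 8696
Net migration: Band 1 + 350 → 1067; Band 5 + 350 → 4004
Population now: 0–9=1067, 10–19=1359, 20–29=1513, 30–39=2610, 40–49=4004, 50+=8696
After projecting period 4:
Births: 1513 × 0.263 = 398
Band 2: 1067 × 0.945 = 1008
Band 3: 1359 × 0.962 = 1307
Band 4: 1513 × 0.957 = 1448
Band 5: 2610 × 0.923 = 2409
Band 6: 4004 × 0.922 + 8696 × 0.673 = 3692 + 5852 = 9544
Net migration: Band 1 + 350 → 748; Band 5 + 350 → 2759
Population now: 0–9=748, 10–19=1008, 20–29=1307, 30–39=1448, 40–49=2759, 50+=9544
Scenario B total after 4 periods: 16814
Difference B − A = 16814 − 17498 = -684

-684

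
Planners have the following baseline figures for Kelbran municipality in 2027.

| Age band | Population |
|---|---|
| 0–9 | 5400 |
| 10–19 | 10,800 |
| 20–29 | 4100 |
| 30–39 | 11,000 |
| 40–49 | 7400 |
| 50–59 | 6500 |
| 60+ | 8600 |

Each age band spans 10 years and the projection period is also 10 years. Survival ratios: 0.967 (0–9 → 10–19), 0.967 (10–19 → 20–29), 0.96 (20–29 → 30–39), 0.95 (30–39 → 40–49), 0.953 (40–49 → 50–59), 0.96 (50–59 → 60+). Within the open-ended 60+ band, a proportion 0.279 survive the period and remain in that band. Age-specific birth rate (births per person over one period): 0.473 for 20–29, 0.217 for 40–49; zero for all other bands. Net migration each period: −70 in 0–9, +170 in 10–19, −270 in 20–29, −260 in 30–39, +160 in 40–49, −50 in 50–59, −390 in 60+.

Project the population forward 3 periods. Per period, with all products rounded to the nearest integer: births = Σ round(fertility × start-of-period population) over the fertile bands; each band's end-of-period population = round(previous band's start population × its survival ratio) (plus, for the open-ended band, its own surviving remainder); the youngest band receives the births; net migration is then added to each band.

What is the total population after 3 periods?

41973

Call the groups 1 to 7, youngest first.
Period 1:
Births: 4100 * 0.473 = 1939, 7400 * 0.217 = 1606 → 3545
Group 2: 5400 * 0.967 = 5222
Group 3: 10800 * 0.967 = 10444
Group 4: 4100 * 0.96 = 3936
Group 5: 11000 * 0.95 = 10450
Group 6: 7400 * 0.953 = 7052
Group 7: 6500 * 0.96 + 8600 * 0.279 = 6240 + 2399 = 8639
Net migration: Group 1 − 70 → 3475; Group 2 + 170 → 5392; Group 3 − 270 → 10174; Group 4 − 260 → 3676; Group 5 + 160 → 10610; Group 6 − 50 → 7002; Group 7 − 390 → 8249
Giving 3475 / 5392 / 10174 / 3676 / 10610 / 7002 / 8249.
Period 2:
Births: 10174 * 0.473 = 4812, 10610 * 0.217 = 2302 → 7114
Group 2: 3475 * 0.967 = 3360
Group 3: 5392 * 0.967 = 5214
Group 4: 10174 * 0.96 = 9767
Group 5: 3676 * 0.95 = 3492
Group 6: 10610 * 0.953 = 10111
Group 7: 7002 * 0.96 + 8249 * 0.279 = 6722 + 2301 = 9023
Net migration: Group 1 − 70 → 7044; Group 2 + 170 → 3530; Group 3 − 270 → 4944; Group 4 − 260 → 9507; Group 5 + 160 → 3652; Group 6 − 50 → 10061; Group 7 − 390 → 8633
Giving 7044 / 3530 / 4944 / 9507 / 3652 / 10061 / 8633.
Period 3:
Births: 4944 * 0.473 = 2339, 3652 * 0.217 = 792 → 3131
Group 2: 7044 * 0.967 = 6812
Group 3: 3530 * 0.967 = 3414
Group 4: 4944 * 0.96 = 4746
Group 5: 9507 * 0.95 = 9032
Group 6: 3652 * 0.953 = 3480
Group 7: 10061 * 0.96 + 8633 * 0.279 = 9659 + 2409 = 12068
Net migration: Group 1 − 70 → 3061; Group 2 + 170 → 6982; Group 3 − 270 → 3144; Group 4 − 260 → 4486; Group 5 + 160 → 9192; Group 6 − 50 → 3430; Group 7 − 390 → 11678
Giving 3061 / 6982 / 3144 / 4486 / 9192 / 3430 / 11678.
Total after period 3: 3061 + 6982 + 3144 + 4486 + 9192 + 3430 + 11678 = 41973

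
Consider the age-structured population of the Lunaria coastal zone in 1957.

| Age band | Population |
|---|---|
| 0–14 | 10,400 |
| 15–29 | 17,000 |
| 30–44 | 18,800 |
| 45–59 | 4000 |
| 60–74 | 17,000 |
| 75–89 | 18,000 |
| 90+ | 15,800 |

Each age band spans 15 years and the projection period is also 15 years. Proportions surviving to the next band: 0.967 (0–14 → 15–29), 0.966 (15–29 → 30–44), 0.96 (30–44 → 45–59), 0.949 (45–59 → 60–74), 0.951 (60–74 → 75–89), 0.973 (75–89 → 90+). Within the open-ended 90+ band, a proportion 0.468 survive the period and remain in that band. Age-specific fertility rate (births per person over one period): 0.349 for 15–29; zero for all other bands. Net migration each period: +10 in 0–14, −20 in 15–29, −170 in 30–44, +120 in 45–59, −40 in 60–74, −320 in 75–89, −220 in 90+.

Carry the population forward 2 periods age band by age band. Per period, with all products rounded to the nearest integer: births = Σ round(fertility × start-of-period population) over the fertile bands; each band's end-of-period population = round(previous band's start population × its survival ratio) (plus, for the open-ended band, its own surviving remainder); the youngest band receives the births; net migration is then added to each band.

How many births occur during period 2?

Numbering the groups 1..7 from youngest to oldest:
[period 1]
Births: 17000 × 0.349 = 5933
Group 2: 10400 × 0.967 = 10057
Group 3: 17000 × 0.966 = 16422
Group 4: 18800 × 0.96 = 18048
Group 5: 4000 × 0.949 = 3796
Group 6: 17000 × 0.951 = 16167
Group 7: 18000 × 0.973 + 15800 × 0.468 = 17514 + 7394 = 24908
Net migration: Group 1 + 10 → 5943; Group 2 − 20 → 10037; Group 3 − 170 → 16252; Group 4 + 120 → 18168; Group 5 − 40 → 3756; Group 6 − 320 → 15847; Group 7 − 220 → 24688
→ [5943, 10037, 16252, 18168, 3756, 15847, 24688]
[period 2]
Births: 10037 × 0.349 = 3503
Group 2: 5943 × 0.967 = 5747
Group 3: 10037 × 0.966 = 9696
Group 4: 16252 × 0.96 = 15602
Group 5: 18168 × 0.949 = 17241
Group 6: 3756 × 0.951 = 3572
Group 7: 15847 × 0.973 + 24688 × 0.468 = 15419 + 11554 = 26973
Net migration: Group 1 + 10 → 3513; Group 2 − 20 → 5727; Group 3 − 170 → 9526; Group 4 + 120 → 15722; Group 5 − 40 → 17201; Group 6 − 320 → 3252; Group 7 − 220 → 26753
→ [3513, 5727, 9526, 15722, 17201, 3252, 26753]

3503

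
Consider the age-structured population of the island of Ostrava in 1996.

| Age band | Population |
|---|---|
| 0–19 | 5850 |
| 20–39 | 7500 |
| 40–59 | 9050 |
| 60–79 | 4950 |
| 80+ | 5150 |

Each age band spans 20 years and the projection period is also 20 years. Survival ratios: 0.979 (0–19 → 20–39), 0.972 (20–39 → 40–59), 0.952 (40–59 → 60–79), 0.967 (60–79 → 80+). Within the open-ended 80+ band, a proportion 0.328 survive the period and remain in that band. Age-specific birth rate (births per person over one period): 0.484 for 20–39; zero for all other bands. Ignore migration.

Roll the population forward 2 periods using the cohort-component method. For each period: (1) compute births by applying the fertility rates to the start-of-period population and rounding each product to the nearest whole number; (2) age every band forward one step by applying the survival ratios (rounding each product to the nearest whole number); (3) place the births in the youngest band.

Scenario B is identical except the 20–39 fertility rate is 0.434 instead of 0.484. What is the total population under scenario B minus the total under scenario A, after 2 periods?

-653

Let group 1 be 0–19 through group 5 = 80+.
Period 1:
Births: 7500 × 0.484 = 3630
Group 2: 5850 × 0.979 = 5727
Group 3: 7500 × 0.972 = 7290
Group 4: 9050 × 0.952 = 8616
Group 5: 4950 × 0.967 + 5150 × 0.328 = 4787 + 1689 = 6476
End of period: [3630, 5727, 7290, 8616, 6476]
Period 2:
Births: 5727 × 0.484 = 2772
Group 2: 3630 × 0.979 = 3554
Group 3: 5727 × 0.972 = 5567
Group 4: 7290 × 0.952 = 6940
Group 5: 8616 × 0.967 + 6476 × 0.328 = 8332 + 2124 = 10456
End of period: [2772, 3554, 5567, 6940, 10456]
Scenario A total after 2 periods: 29289
Scenario B projection —
Period 1:
Births: 7500 × 0.434 = 3255
Group 2: 5850 × 0.979 = 5727
Group 3: 7500 × 0.972 = 7290
Group 4: 9050 × 0.952 = 8616
Group 5: 4950 × 0.967 + 5150 × 0.328 = 4787 + 1689 = 6476
End of period: [3255, 5727, 7290, 8616, 6476]
Period 2:
Births: 5727 × 0.434 = 2486
Group 2: 3255 × 0.979 = 3187
Group 3: 5727 × 0.972 = 5567
Group 4: 7290 × 0.952 = 6940
Group 5: 8616 × 0.967 + 6476 × 0.328 = 8332 + 2124 = 10456
End of period: [2486, 3187, 5567, 6940, 10456]
Scenario B total after 2 periods: 28636
Difference B − A = 28636 − 29289 = -653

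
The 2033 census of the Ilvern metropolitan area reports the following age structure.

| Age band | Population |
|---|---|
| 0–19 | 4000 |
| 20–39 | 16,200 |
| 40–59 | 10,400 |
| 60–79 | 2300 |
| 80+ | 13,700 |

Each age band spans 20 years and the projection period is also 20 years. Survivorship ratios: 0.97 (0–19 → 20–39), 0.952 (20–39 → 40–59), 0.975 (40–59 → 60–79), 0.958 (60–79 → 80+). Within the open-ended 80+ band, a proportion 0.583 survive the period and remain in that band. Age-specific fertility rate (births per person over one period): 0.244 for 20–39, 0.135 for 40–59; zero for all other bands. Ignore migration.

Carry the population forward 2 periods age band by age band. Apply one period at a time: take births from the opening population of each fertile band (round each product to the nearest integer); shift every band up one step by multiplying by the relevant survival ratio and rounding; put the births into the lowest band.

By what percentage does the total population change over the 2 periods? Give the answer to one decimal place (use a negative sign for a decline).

-8.6

[period 1]
Births: 16200 * 0.244 = 3953 ; 10400 * 0.135 = 1404 → 5357
20–39: 4000 * 0.97 = 3880
40–59: 16200 * 0.952 = 15422
60–79: 10400 * 0.975 = 10140
80+: 2300 * 0.958 + 13700 * 0.583 = 2203 + 7987 = 10190
Population now: 0–19=5357, 20–39=3880, 40–59=15422, 60–79=10140, 80+=10190
[period 2]
Births: 3880 * 0.244 = 947 ; 15422 * 0.135 = 2082 → 3029
20–39: 5357 * 0.97 = 5196
40–59: 3880 * 0.952 = 3694
60–79: 15422 * 0.975 = 15036
80+: 10140 * 0.958 + 10190 * 0.583 = 9714 + 5941 = 15655
Population now: 0–19=3029, 20–39=5196, 40–59=3694, 60–79=15036, 80+=15655
Total: 46600 → 42610; change = -3990; percentage change = -8.6%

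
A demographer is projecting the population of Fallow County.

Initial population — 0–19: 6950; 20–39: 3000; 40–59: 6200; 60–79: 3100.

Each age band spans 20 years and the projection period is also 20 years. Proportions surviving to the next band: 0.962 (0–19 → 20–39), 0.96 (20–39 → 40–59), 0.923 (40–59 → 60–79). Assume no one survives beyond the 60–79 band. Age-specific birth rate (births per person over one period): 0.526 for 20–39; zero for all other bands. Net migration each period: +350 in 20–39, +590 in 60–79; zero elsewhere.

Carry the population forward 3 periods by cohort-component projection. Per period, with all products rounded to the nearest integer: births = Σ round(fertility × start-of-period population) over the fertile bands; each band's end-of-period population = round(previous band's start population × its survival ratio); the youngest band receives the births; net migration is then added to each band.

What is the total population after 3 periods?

[period 1]
Births: 3000 × 0.526 = 1578
20–39: 6950 × 0.962 = 6686
40–59: 3000 × 0.96 = 2880
60–79: 6200 × 0.923 = 5723
Net migration: 20–39 + 350 → 7036; 60–79 + 590 → 6313
End of period: [1578, 7036, 2880, 6313]
[period 2]
Births: 7036 × 0.526 = 3701
20–39: 1578 × 0.962 = 1518
40–59: 7036 × 0.96 = 6755
60–79: 2880 × 0.923 = 2658
Net migration: 20–39 + 350 → 1868; 60–79 + 590 → 3248
End of period: [3701, 1868, 6755, 3248]
[period 3]
Births: 1868 × 0.526 = 983
20–39: 3701 × 0.962 = 3560
40–59: 1868 × 0.96 = 1793
60–79: 6755 × 0.923 = 6235
Net migration: 20–39 + 350 → 3910; 60–79 + 590 → 6825
End of period: [983, 3910, 1793, 6825]
Total after period 3: 983 + 3910 + 1793 + 6825 = 13511

13511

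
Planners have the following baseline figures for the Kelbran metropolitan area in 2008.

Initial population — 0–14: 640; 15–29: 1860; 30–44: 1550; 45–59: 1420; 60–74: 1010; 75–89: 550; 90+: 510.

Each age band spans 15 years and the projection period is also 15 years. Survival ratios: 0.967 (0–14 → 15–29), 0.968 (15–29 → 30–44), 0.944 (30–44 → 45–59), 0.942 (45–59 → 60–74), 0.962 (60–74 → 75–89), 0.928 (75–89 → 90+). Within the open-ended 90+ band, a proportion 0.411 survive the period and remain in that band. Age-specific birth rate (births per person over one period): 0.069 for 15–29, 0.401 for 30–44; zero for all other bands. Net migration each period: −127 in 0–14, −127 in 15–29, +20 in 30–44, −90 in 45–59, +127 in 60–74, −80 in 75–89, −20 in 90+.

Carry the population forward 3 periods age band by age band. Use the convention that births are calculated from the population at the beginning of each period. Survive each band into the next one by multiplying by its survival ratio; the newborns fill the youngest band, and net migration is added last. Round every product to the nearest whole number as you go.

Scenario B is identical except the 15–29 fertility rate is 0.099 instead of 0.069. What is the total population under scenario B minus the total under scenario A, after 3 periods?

(Bands numbered youngest = 1 to oldest = 7.)
[period 1]
Births: 1860 × 0.069 = 128 ; 1550 × 0.401 = 622 → 750
Band 2: 640 × 0.967 = 619
Band 3: 1860 × 0.968 = 1800
Band 4: 1550 × 0.944 = 1463
Band 5: 1420 × 0.942 = 1338
Band 6: 1010 × 0.962 = 972
Band 7: 550 × 0.928 + 510 × 0.411 = 510 + 210 = 720
Net migration: Band 1 − 127 → 623; Band 2 − 127 → 492; Band 3 + 20 → 1820; Band 4 − 90 → 1373; Band 5 + 127 → 1465; Band 6 − 80 → 892; Band 7 − 20 → 700
→ [623, 492, 1820, 1373, 1465, 892, 700]
[period 2]
Births: 492 × 0.069 = 34 ; 1820 × 0.401 = 730 → 764
Band 2: 623 × 0.967 = 602
Band 3: 492 × 0.968 = 476
Band 4: 1820 × 0.944 = 1718
Band 5: 1373 × 0.942 = 1293
Band 6: 1465 × 0.962 = 1409
Band 7: 892 × 0.928 + 700 × 0.411 = 828 + 288 = 1116
Net migration: Band 1 − 127 → 637; Band 2 − 127 → 475; Band 3 + 20 → 496; Band 4 − 90 → 1628; Band 5 + 127 → 1420; Band 6 − 80 → 1329; Band 7 − 20 → 1096
→ [637, 475, 496, 1628, 1420, 1329, 1096]
[period 3]
Births: 475 × 0.069 = 33 ; 496 × 0.401 = 199 → 232
Band 2: 637 × 0.967 = 616
Band 3: 475 × 0.968 = 460
Band 4: 496 × 0.944 = 468
Band 5: 1628 × 0.942 = 1534
Band 6: 1420 × 0.962 = 1366
Band 7: 1329 × 0.928 + 1096 × 0.411 = 1233 + 450 = 1683
Net migration: Band 1 − 127 → 105; Band 2 − 127 → 489; Band 3 + 20 → 480; Band 4 − 90 → 378; Band 5 + 127 → 1661; Band 6 − 80 → 1286; Band 7 − 20 → 1663
→ [105, 489, 480, 378, 1661, 1286, 1663]
Scenario A total after 3 periods: 6062
Scenario B projection —
[period 1]
Births: 1860 × 0.099 = 184 ; 1550 × 0.401 = 622 → 806
Band 2: 640 × 0.967 = 619
Band 3: 1860 × 0.968 = 1800
Band 4: 1550 × 0.944 = 1463
Band 5: 1420 × 0.942 = 1338
Band 6: 1010 × 0.962 = 972
Band 7: 550 × 0.928 + 510 × 0.411 = 510 + 210 = 720
Net migration: Band 1 − 127 → 679; Band 2 − 127 → 492; Band 3 + 20 → 1820; Band 4 − 90 → 1373; Band 5 + 127 → 1465; Band 6 − 80 → 892; Band 7 − 20 → 700
→ [679, 492, 1820, 1373, 1465, 892, 700]
[period 2]
Births: 492 × 0.099 = 49 ; 1820 × 0.401 = 730 → 779
Band 2: 679 × 0.967 = 657
Band 3: 492 × 0.968 = 476
Band 4: 1820 × 0.944 = 1718
Band 5: 1373 × 0.942 = 1293
Band 6: 1465 × 0.962 = 1409
Band 7: 892 × 0.928 + 700 × 0.411 = 828 + 288 = 1116
Net migration: Band 1 − 127 → 652; Band 2 − 127 → 530; Band 3 + 20 → 496; Band 4 − 90 → 1628; Band 5 + 127 → 1420; Band 6 − 80 → 1329; Band 7 − 20 → 1096
→ [652, 530, 496, 1628, 1420, 1329, 1096]
[period 3]
Births: 530 × 0.099 = 52 ; 496 × 0.401 = 199 → 251
Band 2: 652 × 0.967 = 630
Band 3: 530 × 0.968 = 513
Band 4: 496 × 0.944 = 468
Band 5: 1628 × 0.942 = 1534
Band 6: 1420 × 0.962 = 1366
Band 7: 1329 × 0.928 + 1096 × 0.411 = 1233 + 450 = 1683
Net migration: Band 1 − 127 → 124; Band 2 − 127 → 503; Band 3 + 20 → 533; Band 4 − 90 → 378; Band 5 + 127 → 1661; Band 6 − 80 → 1286; Band 7 − 20 → 1663
→ [124, 503, 533, 378, 1661, 1286, 1663]
Scenario B total after 3 periods: 6148
Difference B − A = 6148 − 6062 = 86

86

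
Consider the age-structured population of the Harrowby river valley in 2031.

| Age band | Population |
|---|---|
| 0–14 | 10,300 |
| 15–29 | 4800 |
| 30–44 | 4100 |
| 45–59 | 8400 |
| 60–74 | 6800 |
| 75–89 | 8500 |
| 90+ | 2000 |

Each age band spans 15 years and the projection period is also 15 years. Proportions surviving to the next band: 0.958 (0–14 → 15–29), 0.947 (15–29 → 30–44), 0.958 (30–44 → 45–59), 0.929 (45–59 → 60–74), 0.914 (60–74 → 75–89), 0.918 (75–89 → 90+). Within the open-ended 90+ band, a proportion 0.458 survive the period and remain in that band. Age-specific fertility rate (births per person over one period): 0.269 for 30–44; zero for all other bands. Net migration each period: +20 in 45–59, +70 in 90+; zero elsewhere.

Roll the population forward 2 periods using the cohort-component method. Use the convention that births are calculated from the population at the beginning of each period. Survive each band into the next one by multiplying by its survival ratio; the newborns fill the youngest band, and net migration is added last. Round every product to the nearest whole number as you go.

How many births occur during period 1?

1103

— Period 1 —
Births: 4100 × 0.269 = 1103
15–29: 10300 × 0.958 = 9867
30–44: 4800 × 0.947 = 4546
45–59: 4100 × 0.958 = 3928
60–74: 8400 × 0.929 = 7804
75–89: 6800 × 0.914 = 6215
90+: 8500 × 0.918 + 2000 × 0.458 = 7803 + 916 = 8719
Net migration: 45–59 + 20 → 3948; 90+ + 70 → 8789
End of period: [1103, 9867, 4546, 3948, 7804, 6215, 8789]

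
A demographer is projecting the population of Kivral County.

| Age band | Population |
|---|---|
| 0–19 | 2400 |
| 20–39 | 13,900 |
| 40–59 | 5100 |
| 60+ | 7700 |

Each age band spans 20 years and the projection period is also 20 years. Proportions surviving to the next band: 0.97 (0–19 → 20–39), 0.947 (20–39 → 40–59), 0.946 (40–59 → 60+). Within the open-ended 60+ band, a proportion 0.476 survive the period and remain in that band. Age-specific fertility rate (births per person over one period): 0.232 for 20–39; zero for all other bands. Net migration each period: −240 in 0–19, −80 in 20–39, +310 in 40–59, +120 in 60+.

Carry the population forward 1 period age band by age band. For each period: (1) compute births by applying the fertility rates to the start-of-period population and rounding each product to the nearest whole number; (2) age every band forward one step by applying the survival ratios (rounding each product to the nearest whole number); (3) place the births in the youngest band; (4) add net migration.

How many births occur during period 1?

3225

(Groups numbered youngest = 1 to oldest = 4.)
After projecting period 1:
Births: 13900 * 0.232 = 3225
Group 2: 2400 * 0.97 = 2328
Group 3: 13900 * 0.947 = 13163
Group 4: 5100 * 0.946 + 7700 * 0.476 = 4825 + 3665 = 8490
Net migration: Group 1 − 240 → 2985; Group 2 − 80 → 2248; Group 3 + 310 → 13473; Group 4 + 120 → 8610
→ [2985, 2248, 13473, 8610]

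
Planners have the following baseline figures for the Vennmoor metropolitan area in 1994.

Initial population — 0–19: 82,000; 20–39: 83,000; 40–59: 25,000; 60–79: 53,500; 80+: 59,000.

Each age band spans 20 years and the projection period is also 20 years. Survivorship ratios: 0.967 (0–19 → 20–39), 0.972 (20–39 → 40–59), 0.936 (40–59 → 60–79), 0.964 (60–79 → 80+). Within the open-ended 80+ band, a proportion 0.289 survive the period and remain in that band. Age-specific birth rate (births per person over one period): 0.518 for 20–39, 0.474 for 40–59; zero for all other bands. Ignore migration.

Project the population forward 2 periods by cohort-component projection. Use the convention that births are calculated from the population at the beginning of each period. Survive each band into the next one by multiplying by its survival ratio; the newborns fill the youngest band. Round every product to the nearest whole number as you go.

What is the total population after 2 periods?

327326

Call the bands 1 to 5, youngest first.
[period 1]
Births: 83000 * 0.518 = 42994  |  25000 * 0.474 = 11850 → total 54844
Band 2: 82000 * 0.967 = 79294
Band 3: 83000 * 0.972 = 80676
Band 4: 25000 * 0.936 = 23400
Band 5: 53500 * 0.964 + 59000 * 0.289 = 51574 + 17051 = 68625
Population now: 0–19=54844, 20–39=79294, 40–59=80676, 60–79=23400, 80+=68625
[period 2]
Births: 79294 * 0.518 = 41074  |  80676 * 0.474 = 38240 → total 79314
Band 2: 54844 * 0.967 = 53034
Band 3: 79294 * 0.972 = 77074
Band 4: 80676 * 0.936 = 75513
Band 5: 23400 * 0.964 + 68625 * 0.289 = 22558 + 19833 = 42391
Population now: 0–19=79314, 20–39=53034, 40–59=77074, 60–79=75513, 80+=42391
Total after period 2: 79314 + 53034 + 77074 + 75513 + 42391 = 327326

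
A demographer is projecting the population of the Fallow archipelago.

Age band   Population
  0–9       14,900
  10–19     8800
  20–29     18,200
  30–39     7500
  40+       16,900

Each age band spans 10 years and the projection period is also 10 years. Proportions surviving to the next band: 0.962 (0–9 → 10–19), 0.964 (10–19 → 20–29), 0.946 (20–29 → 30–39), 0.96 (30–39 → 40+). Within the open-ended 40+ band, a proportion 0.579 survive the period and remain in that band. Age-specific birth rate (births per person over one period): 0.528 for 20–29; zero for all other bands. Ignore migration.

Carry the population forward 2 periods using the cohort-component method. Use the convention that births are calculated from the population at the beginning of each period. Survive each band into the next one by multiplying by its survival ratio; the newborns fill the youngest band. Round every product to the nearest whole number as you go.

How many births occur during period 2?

Numbering the groups 1..5 from youngest to oldest:
[period 1]
Births: 18200 × 0.528 = 9610
Group 2: 14900 × 0.962 = 14334
Group 3: 8800 × 0.964 = 8483
Group 4: 18200 × 0.946 = 17217
Group 5: 7500 × 0.96 + 16900 × 0.579 = 7200 + 9785 = 16985
Giving 9610 / 14334 / 8483 / 17217 / 16985.
[period 2]
Births: 8483 × 0.528 = 4479
Group 2: 9610 × 0.962 = 9245
Group 3: 14334 × 0.964 = 13818
Group 4: 8483 × 0.946 = 8025
Group 5: 17217 × 0.96 + 16985 × 0.579 = 16528 + 9834 = 26362
Giving 4479 / 9245 / 13818 / 8025 / 26362.

4479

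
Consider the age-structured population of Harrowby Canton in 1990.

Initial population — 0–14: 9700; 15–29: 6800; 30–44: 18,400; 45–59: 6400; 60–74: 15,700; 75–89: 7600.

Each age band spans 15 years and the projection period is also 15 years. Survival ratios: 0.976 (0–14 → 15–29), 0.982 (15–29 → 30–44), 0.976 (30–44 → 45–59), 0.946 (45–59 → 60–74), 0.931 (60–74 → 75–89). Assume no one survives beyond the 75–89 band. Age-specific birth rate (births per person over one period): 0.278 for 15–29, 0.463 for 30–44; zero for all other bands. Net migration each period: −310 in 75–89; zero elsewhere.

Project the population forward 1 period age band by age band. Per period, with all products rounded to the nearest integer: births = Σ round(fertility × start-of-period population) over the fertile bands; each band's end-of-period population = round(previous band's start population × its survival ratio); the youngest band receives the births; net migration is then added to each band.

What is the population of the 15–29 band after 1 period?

(Bands numbered youngest = 1 to oldest = 6.)
— Period 1 —
Births: 6800 × 0.278 = 1890  |  18400 × 0.463 = 8519 → 10409
Band 2: 9700 × 0.976 = 9467
Band 3: 6800 × 0.982 = 6678
Band 4: 18400 × 0.976 = 17958
Band 5: 6400 × 0.946 = 6054
Band 6: 15700 × 0.931 = 14617
Net migration: Band 6 − 310 → 14307
Giving 10409 / 9467 / 6678 / 17958 / 6054 / 14307.

9467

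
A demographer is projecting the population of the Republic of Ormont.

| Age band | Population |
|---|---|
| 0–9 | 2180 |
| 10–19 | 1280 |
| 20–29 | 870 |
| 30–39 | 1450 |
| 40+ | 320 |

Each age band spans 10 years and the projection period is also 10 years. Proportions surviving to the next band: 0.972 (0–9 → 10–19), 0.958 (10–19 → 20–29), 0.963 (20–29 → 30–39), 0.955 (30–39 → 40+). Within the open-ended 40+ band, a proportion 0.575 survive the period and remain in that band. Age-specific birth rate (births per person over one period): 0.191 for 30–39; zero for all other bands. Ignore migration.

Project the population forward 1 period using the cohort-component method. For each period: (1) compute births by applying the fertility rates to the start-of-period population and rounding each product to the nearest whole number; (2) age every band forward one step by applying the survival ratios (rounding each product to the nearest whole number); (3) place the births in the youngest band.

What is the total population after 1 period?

Period 1:
Births: 1450 * 0.191 = 277
10–19: 2180 * 0.972 = 2119
20–29: 1280 * 0.958 = 1226
30–39: 870 * 0.963 = 838
40+: 1450 * 0.955 + 320 * 0.575 = 1385 + 184 = 1569
→ [277, 2119, 1226, 838, 1569]
Total after period 1: 277 + 2119 + 1226 + 838 + 1569 = 6029

6029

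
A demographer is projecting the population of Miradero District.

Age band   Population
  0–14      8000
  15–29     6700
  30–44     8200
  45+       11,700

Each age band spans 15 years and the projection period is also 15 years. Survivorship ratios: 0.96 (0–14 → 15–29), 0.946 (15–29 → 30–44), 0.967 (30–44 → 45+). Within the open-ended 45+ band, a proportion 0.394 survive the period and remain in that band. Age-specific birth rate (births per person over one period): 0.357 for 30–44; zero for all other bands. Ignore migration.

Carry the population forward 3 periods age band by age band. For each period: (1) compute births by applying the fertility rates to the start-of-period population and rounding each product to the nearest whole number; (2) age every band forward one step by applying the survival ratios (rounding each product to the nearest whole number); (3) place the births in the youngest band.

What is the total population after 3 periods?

18810

(Bands numbered youngest = 1 to oldest = 4.)
Period 1:
Births: 8200 * 0.357 = 2927
Band 2: 8000 * 0.96 = 7680
Band 3: 6700 * 0.946 = 6338
Band 4: 8200 * 0.967 + 11700 * 0.394 = 7929 + 4610 = 12539
Giving 2927 / 7680 / 6338 / 12539.
Period 2:
Births: 6338 * 0.357 = 2263
Band 2: 2927 * 0.96 = 2810
Band 3: 7680 * 0.946 = 7265
Band 4: 6338 * 0.967 + 12539 * 0.394 = 6129 + 4940 = 11069
Giving 2263 / 2810 / 7265 / 11069.
Period 3:
Births: 7265 * 0.357 = 2594
Band 2: 2263 * 0.96 = 2172
Band 3: 2810 * 0.946 = 2658
Band 4: 7265 * 0.967 + 11069 * 0.394 = 7025 + 4361 = 11386
Giving 2594 / 2172 / 2658 / 11386.
Total after period 3: 2594 + 2172 + 2658 + 11386 = 18810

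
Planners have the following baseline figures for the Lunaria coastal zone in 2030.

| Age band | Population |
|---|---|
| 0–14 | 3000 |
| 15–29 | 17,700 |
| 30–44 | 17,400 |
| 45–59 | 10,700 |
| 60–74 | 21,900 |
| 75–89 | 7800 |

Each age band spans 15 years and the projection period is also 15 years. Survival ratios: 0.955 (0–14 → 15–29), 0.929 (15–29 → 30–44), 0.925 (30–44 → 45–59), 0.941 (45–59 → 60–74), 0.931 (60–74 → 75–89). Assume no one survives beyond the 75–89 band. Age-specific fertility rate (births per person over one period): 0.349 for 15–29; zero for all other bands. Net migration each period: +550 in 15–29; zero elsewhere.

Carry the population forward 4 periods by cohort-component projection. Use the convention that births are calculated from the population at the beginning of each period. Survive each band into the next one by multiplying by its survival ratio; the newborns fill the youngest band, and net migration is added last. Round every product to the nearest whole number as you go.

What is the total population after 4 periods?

Period 1:
Births: 17700 × 0.349 = 6177
15–29: 3000 × 0.955 = 2865
30–44: 17700 × 0.929 = 16443
45–59: 17400 × 0.925 = 16095
60–74: 10700 × 0.941 = 10069
75–89: 21900 × 0.931 = 20389
Net migration: 15–29 + 550 → 3415
Population now: 0–14=6177, 15–29=3415, 30–44=16443, 45–59=16095, 60–74=10069, 75–89=20389
Period 2:
Births: 3415 × 0.349 = 1192
15–29: 6177 × 0.955 = 5899
30–44: 3415 × 0.929 = 3173
45–59: 16443 × 0.925 = 15210
60–74: 16095 × 0.941 = 15145
75–89: 10069 × 0.931 = 9374
Net migration: 15–29 + 550 → 6449
Population now: 0–14=1192, 15–29=6449, 30–44=3173, 45–59=15210, 60–74=15145, 75–89=9374
Period 3:
Births: 6449 × 0.349 = 2251
15–29: 1192 × 0.955 = 1138
30–44: 6449 × 0.929 = 5991
45–59: 3173 × 0.925 = 2935
60–74: 15210 × 0.941 = 14313
75–89: 15145 × 0.931 = 14100
Net migration: 15–29 + 550 → 1688
Population now: 0–14=2251, 15–29=1688, 30–44=5991, 45–59=2935, 60–74=14313, 75–89=14100
Period 4:
Births: 1688 × 0.349 = 589
15–29: 2251 × 0.955 = 2150
30–44: 1688 × 0.929 = 1568
45–59: 5991 × 0.925 = 5542
60–74: 2935 × 0.941 = 2762
75–89: 14313 × 0.931 = 13325
Net migration: 15–29 + 550 → 2700
Population now: 0–14=589, 15–29=2700, 30–44=1568, 45–59=5542, 60–74=2762, 75–89=13325
Total after period 4: 589 + 2700 + 1568 + 5542 + 2762 + 13325 = 26486

26486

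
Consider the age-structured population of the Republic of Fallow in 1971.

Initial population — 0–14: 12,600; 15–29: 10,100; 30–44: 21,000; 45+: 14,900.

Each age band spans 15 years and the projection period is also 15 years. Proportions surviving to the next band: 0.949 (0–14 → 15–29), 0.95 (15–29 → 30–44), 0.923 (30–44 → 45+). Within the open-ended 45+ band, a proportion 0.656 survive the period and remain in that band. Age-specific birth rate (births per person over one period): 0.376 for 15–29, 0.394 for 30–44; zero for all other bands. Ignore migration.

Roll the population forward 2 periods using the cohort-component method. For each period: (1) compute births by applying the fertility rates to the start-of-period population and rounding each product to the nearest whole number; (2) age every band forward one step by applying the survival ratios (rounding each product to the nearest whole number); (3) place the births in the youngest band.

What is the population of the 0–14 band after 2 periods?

— Period 1 —
Births: 10100 × 0.376 = 3798, 21000 × 0.394 = 8274 ⇒ total 12072
15–29: 12600 × 0.949 = 11957
30–44: 10100 × 0.95 = 9595
45+: 21000 × 0.923 + 14900 × 0.656 = 19383 + 9774 = 29157
Giving 12072 / 11957 / 9595 / 29157.
— Period 2 —
Births: 11957 × 0.376 = 4496, 9595 × 0.394 = 3780 ⇒ total 8276
15–29: 12072 × 0.949 = 11456
30–44: 11957 × 0.95 = 11359
45+: 9595 × 0.923 + 29157 × 0.656 = 8856 + 19127 = 27983
Giving 8276 / 11456 / 11359 / 27983.

8276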